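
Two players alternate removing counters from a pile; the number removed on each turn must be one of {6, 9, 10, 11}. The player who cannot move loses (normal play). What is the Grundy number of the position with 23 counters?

1

n :  0  1  2  3  4  5  6  7  8  9 10 11 12 13 14 15 16 17 18 19 20 21 22 23
G :  0  0  0  0  0  0  1  1  1  1  1  1  2  2  2  2  2  0  0  0  0  0  0  1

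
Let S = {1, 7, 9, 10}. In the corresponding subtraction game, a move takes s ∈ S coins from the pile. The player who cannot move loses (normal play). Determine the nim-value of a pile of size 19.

0

G(0) = 0
G(1) = mex{0} = 1
G(2) = mex{1} = 0
G(3) = mex{0} = 1
G(4) = mex{1} = 0
G(5) = mex{0} = 1
G(6) = mex{1} = 0
G(7) = mex{0,0} = 1
G(8) = mex{1,1} = 0
G(9) = mex{0,0,0} = 1
G(10) = mex{1,1,1,0} = 2
G(11) = mex{2,0,0,1} = 3
G(12) = mex{3,1,1,0} = 2
G(13) = mex{2,0,0,1} = 3
G(14) = mex{3,1,1,0} = 2
G(15) = mex{2,0,0,1} = 3
G(16) = mex{3,1,1,0} = 2
G(17) = mex{2,2,0,1} = 3
G(18) = mex{3,3,1,0} = 2
G(19) = mex{2,2,2,1} = 0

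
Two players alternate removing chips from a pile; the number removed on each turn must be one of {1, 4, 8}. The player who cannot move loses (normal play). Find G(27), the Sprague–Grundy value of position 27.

1

n :  0  1  2  3  4  5  6  7  8  9 10 11 12 13 14 15 16 17 18 19 20 21 22 23 24 25 26 27
G :  0  1  0  1  2  0  1  0  1  2  3  2  0  1  0  1  2  0  1  0  1  2  3  2  0  1  0  1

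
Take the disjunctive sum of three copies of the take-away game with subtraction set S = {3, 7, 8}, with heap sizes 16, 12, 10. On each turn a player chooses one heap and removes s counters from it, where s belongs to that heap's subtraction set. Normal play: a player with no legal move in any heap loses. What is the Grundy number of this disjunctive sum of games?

All heaps use S = {3, 7, 8}:
n :  0  1  2  3  4  5  6  7  8  9 10 11 12 13 14 15 16
G :  0  0  0  1  1  1  0  2  2  1  3  0  0  2  1  1  0
Heap A: G(16) = 0.
Heap B: G(12) = 0.
Heap C: G(10) = 3.
Combined Grundy value = 0 ⊕ 0 ⊕ 3 = 3.

3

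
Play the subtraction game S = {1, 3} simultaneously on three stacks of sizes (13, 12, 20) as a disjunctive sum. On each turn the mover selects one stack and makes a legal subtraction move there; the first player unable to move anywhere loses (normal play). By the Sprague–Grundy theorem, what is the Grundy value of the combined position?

1

All stacks use S = {1, 3}:
n :  0  1  2  3  4  5  6  7  8  9 10 11 12 13 14 15 16 17 18 19 20
G :  0  1  0  1  0  1  0  1  0  1  0  1  0  1  0  1  0  1  0  1  0
Stack A: G(13) = 1.
Stack B: G(12) = 0.
Stack C: G(20) = 0.
Combined Grundy value = 1 ⊕ 0 ⊕ 0 = 1.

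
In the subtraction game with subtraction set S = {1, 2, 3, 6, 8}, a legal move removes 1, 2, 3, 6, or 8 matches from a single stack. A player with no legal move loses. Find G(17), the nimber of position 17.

4

G(0) = 0
G(1) = mex{0} = 1
G(2) = mex{1,0} = 2
G(3) = mex{2,1,0} = 3
G(4) = mex{3,2,1} = 0
G(5) = mex{0,3,2} = 1
G(6) = mex{1,0,3,0} = 2
G(7) = mex{2,1,0,1} = 3
G(8) = mex{3,2,1,2,0} = 4
G(9) = mex{4,3,2,3,1} = 0
G(10) = mex{0,4,3,0,2} = 1
G(11) = mex{1,0,4,1,3} = 2
G(12) = mex{2,1,0,2,0} = 3
G(13) = mex{3,2,1,3,1} = 0
G(14) = mex{0,3,2,4,2} = 1
G(15) = mex{1,0,3,0,3} = 2
G(16) = mex{2,1,0,1,4} = 3
G(17) = mex{3,2,1,2,0} = 4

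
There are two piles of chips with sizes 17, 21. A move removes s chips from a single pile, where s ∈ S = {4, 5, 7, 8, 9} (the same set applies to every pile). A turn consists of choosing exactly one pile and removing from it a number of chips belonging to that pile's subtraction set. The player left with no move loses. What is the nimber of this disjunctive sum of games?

All piles use S = {4, 5, 7, 8, 9}:
n :  0  1  2  3  4  5  6  7  8  9 10 11 12 13 14 15 16 17 18 19 20 21
G :  0  0  0  0  1  1  1  1  2  2  2  2  3  0  0  0  0  1  1  1  1  2
Pile A: G(17) = 1.
Pile B: G(21) = 2.
Combined Grundy value = 1 ⊕ 2 = 3.

3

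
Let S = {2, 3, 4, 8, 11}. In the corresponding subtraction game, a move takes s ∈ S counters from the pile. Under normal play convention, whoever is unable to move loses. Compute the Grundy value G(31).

n :  0  1  2  3  4  5  6  7  8  9 10 11 12 13 14 15 16 17 18 19 20 21 22 23 24 25 26 27 28 29 30 31
G :  0  0  1  1  2  2  0  0  1  1  2  2  3  0  4  1  5  2  3  0  0  1  1  2  2  0  0  1  1  2  2  3

3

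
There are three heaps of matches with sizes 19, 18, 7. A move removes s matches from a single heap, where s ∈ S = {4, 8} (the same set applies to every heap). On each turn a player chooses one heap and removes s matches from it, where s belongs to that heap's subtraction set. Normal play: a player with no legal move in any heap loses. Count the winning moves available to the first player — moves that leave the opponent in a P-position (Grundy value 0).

All heaps use S = {4, 8}:
G(0) = 0
G(1) = mex{} = 0
G(2) = mex{} = 0
G(3) = mex{} = 0
G(4) = mex{0} = 1
G(5) = mex{0} = 1
G(6) = mex{0} = 1
G(7) = mex{0} = 1
G(8) = mex{1,0} = 2
G(9) = mex{1,0} = 2
G(10) = mex{1,0} = 2
G(11) = mex{1,0} = 2
G(12) = mex{2,1} = 0
G(13) = mex{2,1} = 0
G(14) = mex{2,1} = 0
G(15) = mex{2,1} = 0
G(16) = mex{0,2} = 1
G(17) = mex{0,2} = 1
G(18) = mex{0,2} = 1
G(19) = mex{0,2} = 1
Heap A: G(19) = 1.
Heap B: G(18) = 1.
Heap C: G(7) = 1.
Combined Grundy value = 1 ⊕ 1 ⊕ 1 = 1.
A winning move leaves total XOR = 0, i.e. changes one component's Grundy value g to g ⊕ X where X is the current total.
Heap A: need g' = 1⊕1 = 0. Options: 19−4→G=0, 19−8→G=2. Hits: 1.
Heap B: need g' = 1⊕1 = 0. Options: 18−4→G=0, 18−8→G=2. Hits: 1.
Heap C: need g' = 1⊕1 = 0. Options: 7−4→G=0. Hits: 1.

3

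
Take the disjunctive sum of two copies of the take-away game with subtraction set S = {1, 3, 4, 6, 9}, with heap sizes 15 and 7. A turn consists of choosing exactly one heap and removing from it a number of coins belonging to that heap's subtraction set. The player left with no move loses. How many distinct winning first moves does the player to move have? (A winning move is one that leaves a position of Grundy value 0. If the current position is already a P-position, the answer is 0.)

4

All heaps use S = {1, 3, 4, 6, 9}:
n :  0  1  2  3  4  5  6  7  8  9 10 11 12 13 14 15
G :  0  1  0  1  2  3  2  0  1  4  3  2  0  1  0  1
Heap A: G(15) = 1.
Heap B: G(7) = 0.
Combined Grundy value = 1 ⊕ 0 = 1.
A winning move leaves total XOR = 0, i.e. changes one component's Grundy value g to g ⊕ X where X is the current total.
Heap A: need g' = 1⊕1 = 0. Options: 15−1→G=0, 15−3→G=0, 15−4→G=2, 15−6→G=4, 15−9→G=2. Hits: 2.
Heap B: need g' = 0⊕1 = 1. Options: 7−1→G=2, 7−3→G=2, 7−4→G=1, 7−6→G=1. Hits: 2.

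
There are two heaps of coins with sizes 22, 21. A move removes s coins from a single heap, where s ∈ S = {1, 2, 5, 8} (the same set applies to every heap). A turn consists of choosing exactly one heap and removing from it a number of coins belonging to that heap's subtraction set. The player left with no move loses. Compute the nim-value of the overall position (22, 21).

All heaps use S = {1, 2, 5, 8}:
G(0) = 0
G(1) = mex{0} = 1
G(2) = mex{1,0} = 2
G(3) = mex{2,1} = 0
G(4) = mex{0,2} = 1
G(5) = mex{1,0,0} = 2
G(6) = mex{2,1,1} = 0
G(7) = mex{0,2,2} = 1
G(8) = mex{1,0,0,0} = 2
G(9) = mex{2,1,1,1} = 0
G(10) = mex{0,2,2,2} = 1
G(11) = mex{1,0,0,0} = 2
G(12) = mex{2,1,1,1} = 0
G(13) = mex{0,2,2,2} = 1
G(14) = mex{1,0,0,0} = 2
G(15) = mex{2,1,1,1} = 0
G(16) = mex{0,2,2,2} = 1
G(17) = mex{1,0,0,0} = 2
G(18) = mex{2,1,1,1} = 0
G(19) = mex{0,2,2,2} = 1
G(20) = mex{1,0,0,0} = 2
G(21) = mex{2,1,1,1} = 0
G(22) = mex{0,2,2,2} = 1
Heap A: G(22) = 1.
Heap B: G(21) = 0.
Combined Grundy value = 1 ⊕ 0 = 1.

1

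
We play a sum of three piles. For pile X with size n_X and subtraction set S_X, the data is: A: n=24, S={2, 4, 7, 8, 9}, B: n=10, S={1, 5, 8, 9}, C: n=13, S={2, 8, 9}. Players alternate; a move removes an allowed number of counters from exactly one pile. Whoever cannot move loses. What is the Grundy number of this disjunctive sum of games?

Pile A, S = {2, 4, 7, 8, 9}:
G(0) = 0
G(1) = mex{} = 0
G(2) = mex{0} = 1
G(3) = mex{0} = 1
G(4) = mex{1,0} = 2
G(5) = mex{1,0} = 2
G(6) = mex{2,1} = 0
G(7) = mex{2,1,0} = 3
G(8) = mex{0,2,0,0} = 1
G(9) = mex{3,2,1,0,0} = 4
G(10) = mex{1,0,1,1,0} = 2
G(11) = mex{4,3,2,1,1} = 0
G(12) = mex{2,1,2,2,1} = 0
G(13) = mex{0,4,0,2,2} = 1
G(14) = mex{0,2,3,0,2} = 1
G(15) = mex{1,0,1,3,0} = 2
G(16) = mex{1,0,4,1,3} = 2
G(17) = mex{2,1,2,4,1} = 0
G(18) = mex{2,1,0,2,4} = 3
G(19) = mex{0,2,0,0,2} = 1
G(20) = mex{3,2,1,0,0} = 4
G(21) = mex{1,0,1,1,0} = 2
G(22) = mex{4,3,2,1,1} = 0
G(23) = mex{2,1,2,2,1} = 0
G(24) = mex{0,4,0,2,2} = 1
G_A(24) = 1.
Pile B, S = {1, 5, 8, 9}:
n :  0  1  2  3  4  5  6  7  8  9 10
G :  0  1  0  1  0  1  0  1  2  3  2
G_B(10) = 2.
Pile C, S = {2, 8, 9}:
G(0) = 0
G(1) = mex{} = 0
G(2) = mex{0} = 1
G(3) = mex{0} = 1
G(4) = mex{1} = 0
G(5) = mex{1} = 0
G(6) = mex{0} = 1
G(7) = mex{0} = 1
G(8) = mex{1,0} = 2
G(9) = mex{1,0,0} = 2
G(10) = mex{2,1,0} = 3
G(11) = mex{2,1,1} = 0
G(12) = mex{3,0,1} = 2
G(13) = mex{0,0,0} = 1
G_C(13) = 1.
Combined Grundy value = 1 ⊕ 2 ⊕ 1 = 2.

2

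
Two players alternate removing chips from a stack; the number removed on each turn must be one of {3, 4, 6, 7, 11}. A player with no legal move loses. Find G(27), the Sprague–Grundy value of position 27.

4

G(0) = 0
G(1) = mex{} = 0
G(2) = mex{} = 0
G(3) = mex{0} = 1
G(4) = mex{0,0} = 1
G(5) = mex{0,0} = 1
G(6) = mex{1,0,0} = 2
G(7) = mex{1,1,0,0} = 2
G(8) = mex{1,1,0,0} = 2
G(9) = mex{2,1,1,0} = 3
G(10) = mex{2,2,1,1} = 0
G(11) = mex{2,2,1,1,0} = 3
G(12) = mex{3,2,2,1,0} = 4
G(13) = mex{0,3,2,2,0} = 1
G(14) = mex{3,0,2,2,1} = 4
G(15) = mex{4,3,3,2,1} = 0
G(16) = mex{1,4,0,3,1} = 2
G(17) = mex{4,1,3,0,2} = 5
G(18) = mex{0,4,4,3,2} = 1
G(19) = mex{2,0,1,4,2} = 3
G(20) = mex{5,2,4,1,3} = 0
G(21) = mex{1,5,0,4,0} = 2
G(22) = mex{3,1,2,0,3} = 4
G(23) = mex{0,3,5,2,4} = 1
G(24) = mex{2,0,1,5,1} = 3
G(25) = mex{4,2,3,1,4} = 0
G(26) = mex{1,4,0,3,0} = 2
G(27) = mex{3,1,2,0,2} = 4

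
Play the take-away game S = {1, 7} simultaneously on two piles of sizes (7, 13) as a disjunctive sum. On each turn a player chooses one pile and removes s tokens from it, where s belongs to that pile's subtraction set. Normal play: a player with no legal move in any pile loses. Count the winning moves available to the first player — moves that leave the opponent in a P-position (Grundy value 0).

All piles use S = {1, 7}:
G(0) = 0
G(1) = mex{0} = 1
G(2) = mex{1} = 0
G(3) = mex{0} = 1
G(4) = mex{1} = 0
G(5) = mex{0} = 1
G(6) = mex{1} = 0
G(7) = mex{0,0} = 1
G(8) = mex{1,1} = 0
G(9) = mex{0,0} = 1
G(10) = mex{1,1} = 0
G(11) = mex{0,0} = 1
G(12) = mex{1,1} = 0
G(13) = mex{0,0} = 1
Pile A: G(7) = 1.
Pile B: G(13) = 1.
Combined Grundy value = 1 ⊕ 1 = 0.
A winning move leaves total XOR = 0, i.e. changes one component's Grundy value g to g ⊕ X where X is the current total.
Pile A: target g' = 1⊕0 = 1, but every legal move changes the Grundy value (mex property), so 0 moves.
Pile B: target g' = 1⊕0 = 1, but every legal move changes the Grundy value (mex property), so 0 moves.

0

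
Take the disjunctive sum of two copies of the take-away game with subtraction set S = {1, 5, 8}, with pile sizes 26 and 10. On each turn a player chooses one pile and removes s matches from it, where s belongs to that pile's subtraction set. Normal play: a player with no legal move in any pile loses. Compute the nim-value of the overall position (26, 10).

2

All piles use S = {1, 5, 8}:
n :  0  1  2  3  4  5  6  7  8  9 10 11 12 13 14 15 16 17 18 19 20 21 22 23 24 25 26
G :  0  1  0  1  0  1  0  1  2  3  2  3  2  0  1  0  1  0  1  0  1  2  3  2  3  2  0
Pile A: G(26) = 0.
Pile B: G(10) = 2.
Combined Grundy value = 0 ⊕ 2 = 2.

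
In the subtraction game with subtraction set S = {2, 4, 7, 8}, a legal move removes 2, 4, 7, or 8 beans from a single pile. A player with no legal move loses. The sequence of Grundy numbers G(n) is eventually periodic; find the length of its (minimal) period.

n :  0  1  2  3  4  5  6  7  8  9 10 11 12 13 14 15 16 17 18 19 20 21 22 23
G :  0  0  1  1  2  2  0  3  1  4  2  0  0  1  1  2  2  0  3  1  4  2  0  0
G(n+11) = G(n) holds for n = 0,…,7 (a full window of length max(S) = 8), so the sequence is purely periodic with period 11.

11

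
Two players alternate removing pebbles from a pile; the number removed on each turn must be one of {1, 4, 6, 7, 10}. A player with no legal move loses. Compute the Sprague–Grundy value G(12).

G(0) = 0
G(1) = mex{0} = 1
G(2) = mex{1} = 0
G(3) = mex{0} = 1
G(4) = mex{1,0} = 2
G(5) = mex{2,1} = 0
G(6) = mex{0,0,0} = 1
G(7) = mex{1,1,1,0} = 2
G(8) = mex{2,2,0,1} = 3
G(9) = mex{3,0,1,0} = 2
G(10) = mex{2,1,2,1,0} = 3
G(11) = mex{3,2,0,2,1} = 4
G(12) = mex{4,3,1,0,0} = 2

2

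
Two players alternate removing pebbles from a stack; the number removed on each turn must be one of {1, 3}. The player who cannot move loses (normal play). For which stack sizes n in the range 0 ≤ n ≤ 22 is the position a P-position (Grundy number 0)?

0, 2, 4, 6, 8, 10, 12, 14, 16, 18, 20, 22

n :  0  1  2  3  4  5  6  7  8  9 10 11 12 13 14 15 16 17 18 19 20 21 22
G :  0  1  0  1  0  1  0  1  0  1  0  1  0  1  0  1  0  1  0  1  0  1  0
P-positions are exactly the n with G(n) = 0.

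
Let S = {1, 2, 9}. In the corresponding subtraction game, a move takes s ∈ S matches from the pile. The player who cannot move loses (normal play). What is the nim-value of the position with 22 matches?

2

n :  0  1  2  3  4  5  6  7  8  9 10 11 12 13 14 15 16 17 18 19 20 21 22
G :  0  1  2  0  1  2  0  1  2  3  0  1  2  0  1  2  0  1  2  3  0  1  2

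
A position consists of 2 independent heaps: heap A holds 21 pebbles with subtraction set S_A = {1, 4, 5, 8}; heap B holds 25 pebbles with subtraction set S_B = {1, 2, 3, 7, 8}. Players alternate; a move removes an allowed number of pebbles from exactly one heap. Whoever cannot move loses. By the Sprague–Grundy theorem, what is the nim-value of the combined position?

2

Heap A, S = {1, 4, 5, 8}:
G(0) = 0
G(1) = mex{0} = 1
G(2) = mex{1} = 0
G(3) = mex{0} = 1
G(4) = mex{1,0} = 2
G(5) = mex{2,1,0} = 3
G(6) = mex{3,0,1} = 2
G(7) = mex{2,1,0} = 3
G(8) = mex{3,2,1,0} = 4
G(9) = mex{4,3,2,1} = 0
G(10) = mex{0,2,3,0} = 1
G(11) = mex{1,3,2,1} = 0
G(12) = mex{0,4,3,2} = 1
G(13) = mex{1,0,4,3} = 2
G(14) = mex{2,1,0,2} = 3
G(15) = mex{3,0,1,3} = 2
G(16) = mex{2,1,0,4} = 3
G(17) = mex{3,2,1,0} = 4
G(18) = mex{4,3,2,1} = 0
G(19) = mex{0,2,3,0} = 1
G(20) = mex{1,3,2,1} = 0
G(21) = mex{0,4,3,2} = 1
G_A(21) = 1.
Heap B, S = {1, 2, 3, 7, 8}:
n :  0  1  2  3  4  5  6  7  8  9 10 11 12 13 14 15 16 17 18 19 20 21 22 23 24 25
G :  0  1  2  3  0  1  2  3  4  0  1  2  3  0  1  2  3  4  0  1  2  3  0  1  2  3
G_B(25) = 3.
Combined Grundy value = 1 ⊕ 3 = 2.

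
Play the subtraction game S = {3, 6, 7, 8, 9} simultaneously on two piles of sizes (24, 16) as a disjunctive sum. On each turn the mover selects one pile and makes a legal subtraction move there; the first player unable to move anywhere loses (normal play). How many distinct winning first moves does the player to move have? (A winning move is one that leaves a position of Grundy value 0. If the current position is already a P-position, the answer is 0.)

All piles use S = {3, 6, 7, 8, 9}:
G(0) = 0
G(1) = mex{} = 0
G(2) = mex{} = 0
G(3) = mex{0} = 1
G(4) = mex{0} = 1
G(5) = mex{0} = 1
G(6) = mex{1,0} = 2
G(7) = mex{1,0,0} = 2
G(8) = mex{1,0,0,0} = 2
G(9) = mex{2,1,0,0,0} = 3
G(10) = mex{2,1,1,0,0} = 3
G(11) = mex{2,1,1,1,0} = 3
G(12) = mex{3,2,1,1,1} = 0
G(13) = mex{3,2,2,1,1} = 0
G(14) = mex{3,2,2,2,1} = 0
G(15) = mex{0,3,2,2,2} = 1
G(16) = mex{0,3,3,2,2} = 1
G(17) = mex{0,3,3,3,2} = 1
G(18) = mex{1,0,3,3,3} = 2
G(19) = mex{1,0,0,3,3} = 2
G(20) = mex{1,0,0,0,3} = 2
G(21) = mex{2,1,0,0,0} = 3
G(22) = mex{2,1,1,0,0} = 3
G(23) = mex{2,1,1,1,0} = 3
G(24) = mex{3,2,1,1,1} = 0
Pile A: G(24) = 0.
Pile B: G(16) = 1.
Combined Grundy value = 0 ⊕ 1 = 1.
A winning move leaves total XOR = 0, i.e. changes one component's Grundy value g to g ⊕ X where X is the current total.
Pile A: need g' = 0⊕1 = 1. Options: 24−3→G=3, 24−6→G=2, 24−7→G=1, 24−8→G=1, 24−9→G=1. Hits: 3.
Pile B: need g' = 1⊕1 = 0. Options: 16−3→G=0, 16−6→G=3, 16−7→G=3, 16−8→G=2, 16−9→G=2. Hits: 1.

4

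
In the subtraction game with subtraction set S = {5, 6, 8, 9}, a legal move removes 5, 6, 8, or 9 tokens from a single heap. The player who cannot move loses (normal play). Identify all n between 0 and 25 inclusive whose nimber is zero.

0, 1, 2, 3, 4, 14, 15, 16, 17, 18

n :  0  1  2  3  4  5  6  7  8  9 10 11 12 13 14 15 16 17 18 19 20 21 22 23 24 25
G :  0  0  0  0  0  1  1  1  1  1  2  2  2  2  0  0  0  0  0  1  1  1  1  1  2  2
P-positions are exactly the n with G(n) = 0.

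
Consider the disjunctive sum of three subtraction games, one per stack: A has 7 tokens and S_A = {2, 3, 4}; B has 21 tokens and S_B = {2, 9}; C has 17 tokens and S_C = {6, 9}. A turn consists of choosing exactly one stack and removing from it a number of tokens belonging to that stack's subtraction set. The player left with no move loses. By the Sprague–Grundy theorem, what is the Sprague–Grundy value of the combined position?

Stack A, S = {2, 3, 4}:
n : 0 1 2 3 4 5 6 7
G : 0 0 1 1 2 2 0 0
G_A(7) = 0.
Stack B, S = {2, 9}:
n :  0  1  2  3  4  5  6  7  8  9 10 11 12 13 14 15 16 17 18 19 20 21
G :  0  0  1  1  0  0  1  1  0  2  1  0  0  1  1  0  0  1  1  0  2  1
G_B(21) = 1.
Stack C, S = {6, 9}:
G(0) = 0
G(1) = mex{} = 0
G(2) = mex{} = 0
G(3) = mex{} = 0
G(4) = mex{} = 0
G(5) = mex{} = 0
G(6) = mex{0} = 1
G(7) = mex{0} = 1
G(8) = mex{0} = 1
G(9) = mex{0,0} = 1
G(10) = mex{0,0} = 1
G(11) = mex{0,0} = 1
G(12) = mex{1,0} = 2
G(13) = mex{1,0} = 2
G(14) = mex{1,0} = 2
G(15) = mex{1,1} = 0
G(16) = mex{1,1} = 0
G(17) = mex{1,1} = 0
G_C(17) = 0.
Combined Grundy value = 0 ⊕ 1 ⊕ 0 = 1.

1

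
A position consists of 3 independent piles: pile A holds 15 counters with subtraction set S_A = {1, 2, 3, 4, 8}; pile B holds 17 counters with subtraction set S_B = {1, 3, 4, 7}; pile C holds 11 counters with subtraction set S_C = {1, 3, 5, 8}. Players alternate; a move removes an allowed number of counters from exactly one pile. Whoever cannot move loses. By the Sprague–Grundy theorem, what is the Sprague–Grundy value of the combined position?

Pile A, S = {1, 2, 3, 4, 8}:
G(0) = 0
G(1) = mex{0} = 1
G(2) = mex{1,0} = 2
G(3) = mex{2,1,0} = 3
G(4) = mex{3,2,1,0} = 4
G(5) = mex{4,3,2,1} = 0
G(6) = mex{0,4,3,2} = 1
G(7) = mex{1,0,4,3} = 2
G(8) = mex{2,1,0,4,0} = 3
G(9) = mex{3,2,1,0,1} = 4
G(10) = mex{4,3,2,1,2} = 0
G(11) = mex{0,4,3,2,3} = 1
G(12) = mex{1,0,4,3,4} = 2
G(13) = mex{2,1,0,4,0} = 3
G(14) = mex{3,2,1,0,1} = 4
G(15) = mex{4,3,2,1,2} = 0
G_A(15) = 0.
Pile B, S = {1, 3, 4, 7}:
n :  0  1  2  3  4  5  6  7  8  9 10 11 12 13 14 15 16 17
G :  0  1  0  1  2  3  2  3  0  1  0  1  2  3  2  3  0  1
G_B(17) = 1.
Pile C, S = {1, 3, 5, 8}:
G(0) = 0
G(1) = mex{0} = 1
G(2) = mex{1} = 0
G(3) = mex{0,0} = 1
G(4) = mex{1,1} = 0
G(5) = mex{0,0,0} = 1
G(6) = mex{1,1,1} = 0
G(7) = mex{0,0,0} = 1
G(8) = mex{1,1,1,0} = 2
G(9) = mex{2,0,0,1} = 3
G(10) = mex{3,1,1,0} = 2
G(11) = mex{2,2,0,1} = 3
G_C(11) = 3.
Combined Grundy value = 0 ⊕ 1 ⊕ 3 = 2.

2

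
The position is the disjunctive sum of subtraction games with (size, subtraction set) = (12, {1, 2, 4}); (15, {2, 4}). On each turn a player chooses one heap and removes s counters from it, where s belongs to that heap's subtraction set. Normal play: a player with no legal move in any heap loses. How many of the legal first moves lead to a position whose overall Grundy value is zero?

Heap A, S = {1, 2, 4}:
n :  0  1  2  3  4  5  6  7  8  9 10 11 12
G :  0  1  2  0  1  2  0  1  2  0  1  2  0
G_A(12) = 0.
Heap B, S = {2, 4}:
n :  0  1  2  3  4  5  6  7  8  9 10 11 12 13 14 15
G :  0  0  1  1  2  2  0  0  1  1  2  2  0  0  1  1
G_B(15) = 1.
Combined Grundy value = 0 ⊕ 1 = 1.
A winning move leaves total XOR = 0, i.e. changes one component's Grundy value g to g ⊕ X where X is the current total.
Heap A: need g' = 0⊕1 = 1. Options: 12−1→G=2, 12−2→G=1, 12−4→G=2. Hits: 1.
Heap B: need g' = 1⊕1 = 0. Options: 15−2→G=0, 15−4→G=2. Hits: 1.

2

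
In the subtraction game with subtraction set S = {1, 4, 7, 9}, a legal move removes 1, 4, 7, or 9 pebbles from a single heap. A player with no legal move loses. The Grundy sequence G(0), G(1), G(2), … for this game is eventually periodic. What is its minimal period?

8

G(0) = 0
G(1) = mex{0} = 1
G(2) = mex{1} = 0
G(3) = mex{0} = 1
G(4) = mex{1,0} = 2
G(5) = mex{2,1} = 0
G(6) = mex{0,0} = 1
G(7) = mex{1,1,0} = 2
G(8) = mex{2,2,1} = 0
G(9) = mex{0,0,0,0} = 1
G(10) = mex{1,1,1,1} = 0
G(11) = mex{0,2,2,0} = 1
G(12) = mex{1,0,0,1} = 2
G(13) = mex{2,1,1,2} = 0
G(14) = mex{0,0,2,0} = 1
G(15) = mex{1,1,0,1} = 2
G(16) = mex{2,2,1,2} = 0
G(17) = mex{0,0,0,0} = 1
G(18) = mex{1,1,1,1} = 0
G(n+8) = G(n) holds for n = 0,…,8 (a full window of length max(S) = 9), so the sequence is purely periodic with period 8.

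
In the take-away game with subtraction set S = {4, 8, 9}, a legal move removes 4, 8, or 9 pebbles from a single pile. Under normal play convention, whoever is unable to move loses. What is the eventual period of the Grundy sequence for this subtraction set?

13

n :  0  1  2  3  4  5  6  7  8  9 10 11 12 13 14 15 16 17 18 19 20 21 22 23 24 25 26 27
G :  0  0  0  0  1  1  1  1  2  2  2  2  3  0  0  0  0  1  1  1  1  2  2  2  2  3  0  0
G(n+13) = G(n) holds for n = 0,…,8 (a full window of length max(S) = 9), so the sequence is purely periodic with period 13.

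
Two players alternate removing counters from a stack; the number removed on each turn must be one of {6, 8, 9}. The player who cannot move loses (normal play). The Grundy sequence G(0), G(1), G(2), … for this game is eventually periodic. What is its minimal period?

15

G(0) = 0
G(1) = mex{} = 0
G(2) = mex{} = 0
G(3) = mex{} = 0
G(4) = mex{} = 0
G(5) = mex{} = 0
G(6) = mex{0} = 1
G(7) = mex{0} = 1
G(8) = mex{0,0} = 1
G(9) = mex{0,0,0} = 1
G(10) = mex{0,0,0} = 1
G(11) = mex{0,0,0} = 1
G(12) = mex{1,0,0} = 2
G(13) = mex{1,0,0} = 2
G(14) = mex{1,1,0} = 2
G(15) = mex{1,1,1} = 0
G(16) = mex{1,1,1} = 0
G(17) = mex{1,1,1} = 0
G(18) = mex{2,1,1} = 0
G(19) = mex{2,1,1} = 0
G(20) = mex{2,2,1} = 0
G(21) = mex{0,2,2} = 1
G(22) = mex{0,2,2} = 1
G(23) = mex{0,0,2} = 1
G(24) = mex{0,0,0} = 1
G(25) = mex{0,0,0} = 1
G(26) = mex{0,0,0} = 1
G(27) = mex{1,0,0} = 2
G(28) = mex{1,0,0} = 2
G(29) = mex{1,1,0} = 2
G(30) = mex{1,1,1} = 0
G(31) = mex{1,1,1} = 0
G(n+15) = G(n) holds for n = 0,…,8 (a full window of length max(S) = 9), so the sequence is purely periodic with period 15.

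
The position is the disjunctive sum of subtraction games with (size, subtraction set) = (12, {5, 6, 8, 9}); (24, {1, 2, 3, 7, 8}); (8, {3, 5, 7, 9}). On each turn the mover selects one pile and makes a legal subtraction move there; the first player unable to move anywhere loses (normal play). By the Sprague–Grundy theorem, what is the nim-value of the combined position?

Pile A, S = {5, 6, 8, 9}:
G(0) = 0
G(1) = mex{} = 0
G(2) = mex{} = 0
G(3) = mex{} = 0
G(4) = mex{} = 0
G(5) = mex{0} = 1
G(6) = mex{0,0} = 1
G(7) = mex{0,0} = 1
G(8) = mex{0,0,0} = 1
G(9) = mex{0,0,0,0} = 1
G(10) = mex{1,0,0,0} = 2
G(11) = mex{1,1,0,0} = 2
G(12) = mex{1,1,0,0} = 2
G_A(12) = 2.
Pile B, S = {1, 2, 3, 7, 8}:
G(0) = 0
G(1) = mex{0} = 1
G(2) = mex{1,0} = 2
G(3) = mex{2,1,0} = 3
G(4) = mex{3,2,1} = 0
G(5) = mex{0,3,2} = 1
G(6) = mex{1,0,3} = 2
G(7) = mex{2,1,0,0} = 3
G(8) = mex{3,2,1,1,0} = 4
G(9) = mex{4,3,2,2,1} = 0
G(10) = mex{0,4,3,3,2} = 1
G(11) = mex{1,0,4,0,3} = 2
G(12) = mex{2,1,0,1,0} = 3
G(13) = mex{3,2,1,2,1} = 0
G(14) = mex{0,3,2,3,2} = 1
G(15) = mex{1,0,3,4,3} = 2
G(16) = mex{2,1,0,0,4} = 3
G(17) = mex{3,2,1,1,0} = 4
G(18) = mex{4,3,2,2,1} = 0
G(19) = mex{0,4,3,3,2} = 1
G(20) = mex{1,0,4,0,3} = 2
G(21) = mex{2,1,0,1,0} = 3
G(22) = mex{3,2,1,2,1} = 0
G(23) = mex{0,3,2,3,2} = 1
G(24) = mex{1,0,3,4,3} = 2
G_B(24) = 2.
Pile C, S = {3, 5, 7, 9}:
G(0) = 0
G(1) = mex{} = 0
G(2) = mex{} = 0
G(3) = mex{0} = 1
G(4) = mex{0} = 1
G(5) = mex{0,0} = 1
G(6) = mex{1,0} = 2
G(7) = mex{1,0,0} = 2
G(8) = mex{1,1,0} = 2
G_C(8) = 2.
Combined Grundy value = 2 ⊕ 2 ⊕ 2 = 2.

2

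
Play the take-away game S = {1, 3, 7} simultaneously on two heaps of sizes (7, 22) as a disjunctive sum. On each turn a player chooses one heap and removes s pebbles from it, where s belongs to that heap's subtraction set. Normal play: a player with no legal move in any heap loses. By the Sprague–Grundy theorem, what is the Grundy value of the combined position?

1

All heaps use S = {1, 3, 7}:
n :  0  1  2  3  4  5  6  7  8  9 10 11 12 13 14 15 16 17 18 19 20 21 22
G :  0  1  0  1  0  1  0  1  0  1  0  1  0  1  0  1  0  1  0  1  0  1  0
Heap A: G(7) = 1.
Heap B: G(22) = 0.
Combined Grundy value = 1 ⊕ 0 = 1.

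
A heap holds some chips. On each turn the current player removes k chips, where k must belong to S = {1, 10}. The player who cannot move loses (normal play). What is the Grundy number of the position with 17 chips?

0

n :  0  1  2  3  4  5  6  7  8  9 10 11 12 13 14 15 16 17
G :  0  1  0  1  0  1  0  1  0  1  2  0  1  0  1  0  1  0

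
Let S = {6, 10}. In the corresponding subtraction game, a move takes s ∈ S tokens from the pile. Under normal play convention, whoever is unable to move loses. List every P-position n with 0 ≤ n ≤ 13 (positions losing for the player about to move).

n :  0  1  2  3  4  5  6  7  8  9 10 11 12 13
G :  0  0  0  0  0  0  1  1  1  1  1  1  2  2
P-positions are exactly the n with G(n) = 0.

0, 1, 2, 3, 4, 5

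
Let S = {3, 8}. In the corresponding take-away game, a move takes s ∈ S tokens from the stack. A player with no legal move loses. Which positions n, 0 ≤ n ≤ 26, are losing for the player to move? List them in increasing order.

G(0) = 0
G(1) = mex{} = 0
G(2) = mex{} = 0
G(3) = mex{0} = 1
G(4) = mex{0} = 1
G(5) = mex{0} = 1
G(6) = mex{1} = 0
G(7) = mex{1} = 0
G(8) = mex{1,0} = 2
G(9) = mex{0,0} = 1
G(10) = mex{0,0} = 1
G(11) = mex{2,1} = 0
G(12) = mex{1,1} = 0
G(13) = mex{1,1} = 0
G(14) = mex{0,0} = 1
G(15) = mex{0,0} = 1
G(16) = mex{0,2} = 1
G(17) = mex{1,1} = 0
G(18) = mex{1,1} = 0
G(19) = mex{1,0} = 2
G(20) = mex{0,0} = 1
G(21) = mex{0,0} = 1
G(22) = mex{2,1} = 0
G(23) = mex{1,1} = 0
G(24) = mex{1,1} = 0
G(25) = mex{0,0} = 1
G(26) = mex{0,0} = 1
P-positions are exactly the n with G(n) = 0.

0, 1, 2, 6, 7, 11, 12, 13, 17, 18, 22, 23, 24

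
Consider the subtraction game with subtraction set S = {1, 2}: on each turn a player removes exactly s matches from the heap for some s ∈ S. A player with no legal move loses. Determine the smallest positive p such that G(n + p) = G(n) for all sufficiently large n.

3

G(0) = 0
G(1) = mex{0} = 1
G(2) = mex{1,0} = 2
G(3) = mex{2,1} = 0
G(4) = mex{0,2} = 1
G(5) = mex{1,0} = 2
G(6) = mex{2,1} = 0
G(7) = mex{0,2} = 1
G(8) = mex{1,0} = 2
G(9) = mex{2,1} = 0
G(10) = mex{0,2} = 1
G(11) = mex{1,0} = 2
G(12) = mex{2,1} = 0
G(13) = mex{0,2} = 1
G(14) = mex{1,0} = 2
G(n+3) = G(n) holds for n = 0,…,1 (a full window of length max(S) = 2), so the sequence is purely periodic with period 3.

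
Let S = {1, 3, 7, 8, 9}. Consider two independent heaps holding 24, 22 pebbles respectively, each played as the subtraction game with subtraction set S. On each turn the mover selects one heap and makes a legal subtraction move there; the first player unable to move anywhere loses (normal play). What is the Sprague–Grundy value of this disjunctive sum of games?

All heaps use S = {1, 3, 7, 8, 9}:
n :  0  1  2  3  4  5  6  7  8  9 10 11 12 13 14 15 16 17 18 19 20 21 22 23 24
G :  0  1  0  1  0  1  0  1  2  3  2  3  2  3  2  3  0  1  0  1  0  1  0  1  2
Heap A: G(24) = 2.
Heap B: G(22) = 0.
Combined Grundy value = 2 ⊕ 0 = 2.

2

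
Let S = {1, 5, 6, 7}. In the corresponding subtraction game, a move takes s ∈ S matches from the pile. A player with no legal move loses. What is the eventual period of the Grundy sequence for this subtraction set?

12

n :  0  1  2  3  4  5  6  7  8  9 10 11 12 13 14 15 16 17 18 19 20 21 22 23 24 25
G :  0  1  0  1  0  1  2  3  2  3  2  3  0  1  0  1  0  1  2  3  2  3  2  3  0  1
G(n+12) = G(n) holds for n = 0,…,6 (a full window of length max(S) = 7), so the sequence is purely periodic with period 12.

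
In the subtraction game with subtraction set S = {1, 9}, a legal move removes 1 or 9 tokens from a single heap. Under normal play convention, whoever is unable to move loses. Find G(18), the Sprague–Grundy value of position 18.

n :  0  1  2  3  4  5  6  7  8  9 10 11 12 13 14 15 16 17 18
G :  0  1  0  1  0  1  0  1  0  1  0  1  0  1  0  1  0  1  0

0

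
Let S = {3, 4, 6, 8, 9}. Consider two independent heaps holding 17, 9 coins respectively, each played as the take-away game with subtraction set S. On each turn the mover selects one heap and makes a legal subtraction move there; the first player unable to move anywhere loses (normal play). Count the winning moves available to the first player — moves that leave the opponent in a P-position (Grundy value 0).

4

All heaps use S = {3, 4, 6, 8, 9}:
n :  0  1  2  3  4  5  6  7  8  9 10 11 12 13 14 15 16 17
G :  0  0  0  1  1  1  2  2  2  3  3  3  0  0  0  1  1  1
Heap A: G(17) = 1.
Heap B: G(9) = 3.
Combined Grundy value = 1 ⊕ 3 = 2.
A winning move leaves total XOR = 0, i.e. changes one component's Grundy value g to g ⊕ X where X is the current total.
Heap A: need g' = 1⊕2 = 3. Options: 17−3→G=0, 17−4→G=0, 17−6→G=3, 17−8→G=3, 17−9→G=2. Hits: 2.
Heap B: need g' = 3⊕2 = 1. Options: 9−3→G=2, 9−4→G=1, 9−6→G=1, 9−8→G=0, 9−9→G=0. Hits: 2.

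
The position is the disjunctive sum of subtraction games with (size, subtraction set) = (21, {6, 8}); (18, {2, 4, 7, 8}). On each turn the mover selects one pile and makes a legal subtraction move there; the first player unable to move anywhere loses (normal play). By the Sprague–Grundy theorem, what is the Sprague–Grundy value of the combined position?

2

Pile A, S = {6, 8}:
G(0) = 0
G(1) = mex{} = 0
G(2) = mex{} = 0
G(3) = mex{} = 0
G(4) = mex{} = 0
G(5) = mex{} = 0
G(6) = mex{0} = 1
G(7) = mex{0} = 1
G(8) = mex{0,0} = 1
G(9) = mex{0,0} = 1
G(10) = mex{0,0} = 1
G(11) = mex{0,0} = 1
G(12) = mex{1,0} = 2
G(13) = mex{1,0} = 2
G(14) = mex{1,1} = 0
G(15) = mex{1,1} = 0
G(16) = mex{1,1} = 0
G(17) = mex{1,1} = 0
G(18) = mex{2,1} = 0
G(19) = mex{2,1} = 0
G(20) = mex{0,2} = 1
G(21) = mex{0,2} = 1
G_A(21) = 1.
Pile B, S = {2, 4, 7, 8}:
G(0) = 0
G(1) = mex{} = 0
G(2) = mex{0} = 1
G(3) = mex{0} = 1
G(4) = mex{1,0} = 2
G(5) = mex{1,0} = 2
G(6) = mex{2,1} = 0
G(7) = mex{2,1,0} = 3
G(8) = mex{0,2,0,0} = 1
G(9) = mex{3,2,1,0} = 4
G(10) = mex{1,0,1,1} = 2
G(11) = mex{4,3,2,1} = 0
G(12) = mex{2,1,2,2} = 0
G(13) = mex{0,4,0,2} = 1
G(14) = mex{0,2,3,0} = 1
G(15) = mex{1,0,1,3} = 2
G(16) = mex{1,0,4,1} = 2
G(17) = mex{2,1,2,4} = 0
G(18) = mex{2,1,0,2} = 3
G_B(18) = 3.
Combined Grundy value = 1 ⊕ 3 = 2.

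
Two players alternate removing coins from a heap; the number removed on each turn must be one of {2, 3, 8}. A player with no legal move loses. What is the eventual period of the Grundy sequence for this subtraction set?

G(0) = 0
G(1) = mex{} = 0
G(2) = mex{0} = 1
G(3) = mex{0,0} = 1
G(4) = mex{1,0} = 2
G(5) = mex{1,1} = 0
G(6) = mex{2,1} = 0
G(7) = mex{0,2} = 1
G(8) = mex{0,0,0} = 1
G(9) = mex{1,0,0} = 2
G(10) = mex{1,1,1} = 0
G(11) = mex{2,1,1} = 0
G(12) = mex{0,2,2} = 1
G(13) = mex{0,0,0} = 1
G(14) = mex{1,0,0} = 2
G(n+5) = G(n) holds for n = 0,…,7 (a full window of length max(S) = 8), so the sequence is purely periodic with period 5.

5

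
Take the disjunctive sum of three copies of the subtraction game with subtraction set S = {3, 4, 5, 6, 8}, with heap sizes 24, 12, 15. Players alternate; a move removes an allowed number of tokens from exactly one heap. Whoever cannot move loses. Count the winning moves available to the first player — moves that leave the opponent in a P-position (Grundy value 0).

All heaps use S = {3, 4, 5, 6, 8}:
n :  0  1  2  3  4  5  6  7  8  9 10 11 12 13 14 15 16 17 18 19 20 21 22 23 24
G :  0  0  0  1  1  1  2  2  2  3  3  0  0  0  1  1  1  2  2  2  3  3  0  0  0
Heap A: G(24) = 0.
Heap B: G(12) = 0.
Heap C: G(15) = 1.
Combined Grundy value = 0 ⊕ 0 ⊕ 1 = 1.
A winning move leaves total XOR = 0, i.e. changes one component's Grundy value g to g ⊕ X where X is the current total.
Heap A: need g' = 0⊕1 = 1. Options: 24−3→G=3, 24−4→G=3, 24−5→G=2, 24−6→G=2, 24−8→G=1. Hits: 1.
Heap B: need g' = 0⊕1 = 1. Options: 12−3→G=3, 12−4→G=2, 12−5→G=2, 12−6→G=2, 12−8→G=1. Hits: 1.
Heap C: need g' = 1⊕1 = 0. Options: 15−3→G=0, 15−4→G=0, 15−5→G=3, 15−6→G=3, 15−8→G=2. Hits: 2.

4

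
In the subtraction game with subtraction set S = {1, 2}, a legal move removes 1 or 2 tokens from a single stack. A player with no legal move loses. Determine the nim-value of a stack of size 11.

2

G(0) = 0
G(1) = mex{0} = 1
G(2) = mex{1,0} = 2
G(3) = mex{2,1} = 0
G(4) = mex{0,2} = 1
G(5) = mex{1,0} = 2
G(6) = mex{2,1} = 0
G(7) = mex{0,2} = 1
G(8) = mex{1,0} = 2
G(9) = mex{2,1} = 0
G(10) = mex{0,2} = 1
G(11) = mex{1,0} = 2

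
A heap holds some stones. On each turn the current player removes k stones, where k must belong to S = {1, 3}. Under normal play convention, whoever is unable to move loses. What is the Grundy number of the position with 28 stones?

0

G(0) = 0
G(1) = mex{0} = 1
G(2) = mex{1} = 0
G(3) = mex{0,0} = 1
G(4) = mex{1,1} = 0
G(5) = mex{0,0} = 1
G(6) = mex{1,1} = 0
G(7) = mex{0,0} = 1
G(8) = mex{1,1} = 0
G(9) = mex{0,0} = 1
G(10) = mex{1,1} = 0
G(11) = mex{0,0} = 1
G(12) = mex{1,1} = 0
G(13) = mex{0,0} = 1
G(14) = mex{1,1} = 0
G(15) = mex{0,0} = 1
G(16) = mex{1,1} = 0
G(17) = mex{0,0} = 1
G(18) = mex{1,1} = 0
G(19) = mex{0,0} = 1
G(20) = mex{1,1} = 0
G(21) = mex{0,0} = 1
G(22) = mex{1,1} = 0
G(23) = mex{0,0} = 1
G(24) = mex{1,1} = 0
G(25) = mex{0,0} = 1
G(26) = mex{1,1} = 0
G(27) = mex{0,0} = 1
G(28) = mex{1,1} = 0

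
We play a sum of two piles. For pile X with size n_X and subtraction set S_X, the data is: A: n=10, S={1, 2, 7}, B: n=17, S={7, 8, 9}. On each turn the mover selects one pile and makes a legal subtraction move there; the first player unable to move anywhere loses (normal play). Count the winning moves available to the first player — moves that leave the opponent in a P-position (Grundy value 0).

Pile A, S = {1, 2, 7}:
G(0) = 0
G(1) = mex{0} = 1
G(2) = mex{1,0} = 2
G(3) = mex{2,1} = 0
G(4) = mex{0,2} = 1
G(5) = mex{1,0} = 2
G(6) = mex{2,1} = 0
G(7) = mex{0,2,0} = 1
G(8) = mex{1,0,1} = 2
G(9) = mex{2,1,2} = 0
G(10) = mex{0,2,0} = 1
G_A(10) = 1.
Pile B, S = {7, 8, 9}:
G(0) = 0
G(1) = mex{} = 0
G(2) = mex{} = 0
G(3) = mex{} = 0
G(4) = mex{} = 0
G(5) = mex{} = 0
G(6) = mex{} = 0
G(7) = mex{0} = 1
G(8) = mex{0,0} = 1
G(9) = mex{0,0,0} = 1
G(10) = mex{0,0,0} = 1
G(11) = mex{0,0,0} = 1
G(12) = mex{0,0,0} = 1
G(13) = mex{0,0,0} = 1
G(14) = mex{1,0,0} = 2
G(15) = mex{1,1,0} = 2
G(16) = mex{1,1,1} = 0
G(17) = mex{1,1,1} = 0
G_B(17) = 0.
Combined Grundy value = 1 ⊕ 0 = 1.
A winning move leaves total XOR = 0, i.e. changes one component's Grundy value g to g ⊕ X where X is the current total.
Pile A: need g' = 1⊕1 = 0. Options: 10−1→G=0, 10−2→G=2, 10−7→G=0. Hits: 2.
Pile B: need g' = 0⊕1 = 1. Options: 17−7→G=1, 17−8→G=1, 17−9→G=1. Hits: 3.

5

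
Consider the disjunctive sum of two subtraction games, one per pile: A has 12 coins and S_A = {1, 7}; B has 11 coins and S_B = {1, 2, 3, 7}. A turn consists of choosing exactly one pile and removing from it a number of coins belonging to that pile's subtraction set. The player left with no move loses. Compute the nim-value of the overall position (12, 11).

Pile A, S = {1, 7}:
G(0) = 0
G(1) = mex{0} = 1
G(2) = mex{1} = 0
G(3) = mex{0} = 1
G(4) = mex{1} = 0
G(5) = mex{0} = 1
G(6) = mex{1} = 0
G(7) = mex{0,0} = 1
G(8) = mex{1,1} = 0
G(9) = mex{0,0} = 1
G(10) = mex{1,1} = 0
G(11) = mex{0,0} = 1
G(12) = mex{1,1} = 0
G_A(12) = 0.
Pile B, S = {1, 2, 3, 7}:
G(0) = 0
G(1) = mex{0} = 1
G(2) = mex{1,0} = 2
G(3) = mex{2,1,0} = 3
G(4) = mex{3,2,1} = 0
G(5) = mex{0,3,2} = 1
G(6) = mex{1,0,3} = 2
G(7) = mex{2,1,0,0} = 3
G(8) = mex{3,2,1,1} = 0
G(9) = mex{0,3,2,2} = 1
G(10) = mex{1,0,3,3} = 2
G(11) = mex{2,1,0,0} = 3
G_B(11) = 3.
Combined Grundy value = 0 ⊕ 3 = 3.

3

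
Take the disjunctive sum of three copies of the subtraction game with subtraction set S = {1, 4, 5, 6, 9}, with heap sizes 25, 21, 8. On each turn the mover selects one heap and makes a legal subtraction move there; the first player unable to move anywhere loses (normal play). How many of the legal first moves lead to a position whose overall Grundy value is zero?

2

All heaps use S = {1, 4, 5, 6, 9}:
n :  0  1  2  3  4  5  6  7  8  9 10 11 12 13 14 15 16 17 18 19 20 21 22 23 24 25
G :  0  1  0  1  2  3  2  3  4  5  0  1  0  1  2  3  2  3  4  5  0  1  0  1  2  3
Heap A: G(25) = 3.
Heap B: G(21) = 1.
Heap C: G(8) = 4.
Combined Grundy value = 3 ⊕ 1 ⊕ 4 = 6.
A winning move leaves total XOR = 0, i.e. changes one component's Grundy value g to g ⊕ X where X is the current total.
Heap A: need g' = 3⊕6 = 5. Options: 25−1→G=2, 25−4→G=1, 25−5→G=0, 25−6→G=5, 25−9→G=2. Hits: 1.
Heap B: need g' = 1⊕6 = 7. Options: 21−1→G=0, 21−4→G=3, 21−5→G=2, 21−6→G=3, 21−9→G=0. Hits: 0.
Heap C: need g' = 4⊕6 = 2. Options: 8−1→G=3, 8−4→G=2, 8−5→G=1, 8−6→G=0. Hits: 1.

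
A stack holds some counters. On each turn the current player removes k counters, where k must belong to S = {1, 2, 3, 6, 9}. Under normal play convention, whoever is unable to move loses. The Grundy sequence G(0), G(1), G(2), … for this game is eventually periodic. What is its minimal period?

n :  0  1  2  3  4  5  6  7  8  9 10 11 12 13 14
G :  0  1  2  3  0  1  2  3  0  1  2  3  0  1  2
G(n+4) = G(n) holds for n = 0,…,8 (a full window of length max(S) = 9), so the sequence is purely periodic with period 4.

4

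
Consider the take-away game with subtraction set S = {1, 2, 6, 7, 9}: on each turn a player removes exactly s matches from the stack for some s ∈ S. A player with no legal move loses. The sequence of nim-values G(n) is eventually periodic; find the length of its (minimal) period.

8

G(0) = 0
G(1) = mex{0} = 1
G(2) = mex{1,0} = 2
G(3) = mex{2,1} = 0
G(4) = mex{0,2} = 1
G(5) = mex{1,0} = 2
G(6) = mex{2,1,0} = 3
G(7) = mex{3,2,1,0} = 4
G(8) = mex{4,3,2,1} = 0
G(9) = mex{0,4,0,2,0} = 1
G(10) = mex{1,0,1,0,1} = 2
G(11) = mex{2,1,2,1,2} = 0
G(12) = mex{0,2,3,2,0} = 1
G(13) = mex{1,0,4,3,1} = 2
G(14) = mex{2,1,0,4,2} = 3
G(15) = mex{3,2,1,0,3} = 4
G(16) = mex{4,3,2,1,4} = 0
G(17) = mex{0,4,0,2,0} = 1
G(18) = mex{1,0,1,0,1} = 2
G(n+8) = G(n) holds for n = 0,…,8 (a full window of length max(S) = 9), so the sequence is purely periodic with period 8.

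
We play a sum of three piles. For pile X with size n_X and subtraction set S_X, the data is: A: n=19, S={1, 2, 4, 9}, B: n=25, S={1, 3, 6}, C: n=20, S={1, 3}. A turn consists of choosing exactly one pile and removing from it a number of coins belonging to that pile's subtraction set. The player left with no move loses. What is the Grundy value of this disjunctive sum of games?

1

Pile A, S = {1, 2, 4, 9}:
n :  0  1  2  3  4  5  6  7  8  9 10 11 12 13 14 15 16 17 18 19
G :  0  1  2  0  1  2  0  1  2  3  4  0  1  2  0  1  2  0  1  2
G_A(19) = 2.
Pile B, S = {1, 3, 6}:
G(0) = 0
G(1) = mex{0} = 1
G(2) = mex{1} = 0
G(3) = mex{0,0} = 1
G(4) = mex{1,1} = 0
G(5) = mex{0,0} = 1
G(6) = mex{1,1,0} = 2
G(7) = mex{2,0,1} = 3
G(8) = mex{3,1,0} = 2
G(9) = mex{2,2,1} = 0
G(10) = mex{0,3,0} = 1
G(11) = mex{1,2,1} = 0
G(12) = mex{0,0,2} = 1
G(13) = mex{1,1,3} = 0
G(14) = mex{0,0,2} = 1
G(15) = mex{1,1,0} = 2
G(16) = mex{2,0,1} = 3
G(17) = mex{3,1,0} = 2
G(18) = mex{2,2,1} = 0
G(19) = mex{0,3,0} = 1
G(20) = mex{1,2,1} = 0
G(21) = mex{0,0,2} = 1
G(22) = mex{1,1,3} = 0
G(23) = mex{0,0,2} = 1
G(24) = mex{1,1,0} = 2
G(25) = mex{2,0,1} = 3
G_B(25) = 3.
Pile C, S = {1, 3}:
G(0) = 0
G(1) = mex{0} = 1
G(2) = mex{1} = 0
G(3) = mex{0,0} = 1
G(4) = mex{1,1} = 0
G(5) = mex{0,0} = 1
G(6) = mex{1,1} = 0
G(7) = mex{0,0} = 1
G(8) = mex{1,1} = 0
G(9) = mex{0,0} = 1
G(10) = mex{1,1} = 0
G(11) = mex{0,0} = 1
G(12) = mex{1,1} = 0
G(13) = mex{0,0} = 1
G(14) = mex{1,1} = 0
G(15) = mex{0,0} = 1
G(16) = mex{1,1} = 0
G(17) = mex{0,0} = 1
G(18) = mex{1,1} = 0
G(19) = mex{0,0} = 1
G(20) = mex{1,1} = 0
G_C(20) = 0.
Combined Grundy value = 2 ⊕ 3 ⊕ 0 = 1.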